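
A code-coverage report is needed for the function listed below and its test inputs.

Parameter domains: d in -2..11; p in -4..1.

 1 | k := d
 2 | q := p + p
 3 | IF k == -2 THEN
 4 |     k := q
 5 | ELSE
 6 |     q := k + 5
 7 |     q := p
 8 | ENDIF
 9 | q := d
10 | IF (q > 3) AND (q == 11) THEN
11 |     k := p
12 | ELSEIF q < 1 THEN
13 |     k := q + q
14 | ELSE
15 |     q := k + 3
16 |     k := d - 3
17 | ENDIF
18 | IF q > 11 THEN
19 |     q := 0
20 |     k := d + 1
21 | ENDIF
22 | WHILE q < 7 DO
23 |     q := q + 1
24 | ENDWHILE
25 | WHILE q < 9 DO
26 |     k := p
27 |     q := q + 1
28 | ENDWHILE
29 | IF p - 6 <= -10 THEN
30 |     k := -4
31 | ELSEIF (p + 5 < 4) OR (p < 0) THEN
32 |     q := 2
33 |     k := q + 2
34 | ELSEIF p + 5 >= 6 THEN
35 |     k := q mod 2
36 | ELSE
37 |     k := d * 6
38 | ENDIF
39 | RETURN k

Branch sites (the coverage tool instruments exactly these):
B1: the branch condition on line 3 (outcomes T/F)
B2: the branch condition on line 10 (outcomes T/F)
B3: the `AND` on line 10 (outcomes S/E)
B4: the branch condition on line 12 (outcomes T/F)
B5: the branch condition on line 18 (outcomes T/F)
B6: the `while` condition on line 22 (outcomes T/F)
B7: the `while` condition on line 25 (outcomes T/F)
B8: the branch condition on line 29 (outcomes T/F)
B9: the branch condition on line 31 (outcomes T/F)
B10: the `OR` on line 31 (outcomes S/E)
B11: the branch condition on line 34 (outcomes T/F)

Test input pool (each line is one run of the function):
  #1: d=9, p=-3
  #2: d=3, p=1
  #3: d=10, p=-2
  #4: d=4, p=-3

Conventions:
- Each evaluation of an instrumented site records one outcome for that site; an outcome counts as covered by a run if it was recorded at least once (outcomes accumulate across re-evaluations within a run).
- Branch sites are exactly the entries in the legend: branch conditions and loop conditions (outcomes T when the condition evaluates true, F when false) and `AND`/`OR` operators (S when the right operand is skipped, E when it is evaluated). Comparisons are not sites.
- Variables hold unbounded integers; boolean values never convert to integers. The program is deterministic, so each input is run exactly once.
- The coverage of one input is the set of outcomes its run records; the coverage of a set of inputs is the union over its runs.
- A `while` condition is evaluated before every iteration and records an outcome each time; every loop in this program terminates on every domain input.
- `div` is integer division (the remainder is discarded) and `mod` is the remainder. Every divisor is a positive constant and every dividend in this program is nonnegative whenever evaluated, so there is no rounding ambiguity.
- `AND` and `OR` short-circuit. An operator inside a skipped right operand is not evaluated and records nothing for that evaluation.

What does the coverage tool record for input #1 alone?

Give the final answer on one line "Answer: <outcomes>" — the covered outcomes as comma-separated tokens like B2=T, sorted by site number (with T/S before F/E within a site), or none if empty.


Running input #1 (d=9, p=-3), event by event:
  B1->F, B3->E, B2->F, B4->F, B5->T, B6->T, B6->T, B6->T, B6->T, B6->T
  B6->T, B6->T, B6->F, B7->T, B7->T, B7->F, B8->F, B10->S, B9->T
as a set, this run covers: B1=F, B2=F, B3=E, B4=F, B5=T, B6=T, B6=F, B7=T, B7=F, B8=F, B9=T, B10=S
Answer: B1=F, B2=F, B3=E, B4=F, B5=T, B6=T, B6=F, B7=T, B7=F, B8=F, B9=T, B10=S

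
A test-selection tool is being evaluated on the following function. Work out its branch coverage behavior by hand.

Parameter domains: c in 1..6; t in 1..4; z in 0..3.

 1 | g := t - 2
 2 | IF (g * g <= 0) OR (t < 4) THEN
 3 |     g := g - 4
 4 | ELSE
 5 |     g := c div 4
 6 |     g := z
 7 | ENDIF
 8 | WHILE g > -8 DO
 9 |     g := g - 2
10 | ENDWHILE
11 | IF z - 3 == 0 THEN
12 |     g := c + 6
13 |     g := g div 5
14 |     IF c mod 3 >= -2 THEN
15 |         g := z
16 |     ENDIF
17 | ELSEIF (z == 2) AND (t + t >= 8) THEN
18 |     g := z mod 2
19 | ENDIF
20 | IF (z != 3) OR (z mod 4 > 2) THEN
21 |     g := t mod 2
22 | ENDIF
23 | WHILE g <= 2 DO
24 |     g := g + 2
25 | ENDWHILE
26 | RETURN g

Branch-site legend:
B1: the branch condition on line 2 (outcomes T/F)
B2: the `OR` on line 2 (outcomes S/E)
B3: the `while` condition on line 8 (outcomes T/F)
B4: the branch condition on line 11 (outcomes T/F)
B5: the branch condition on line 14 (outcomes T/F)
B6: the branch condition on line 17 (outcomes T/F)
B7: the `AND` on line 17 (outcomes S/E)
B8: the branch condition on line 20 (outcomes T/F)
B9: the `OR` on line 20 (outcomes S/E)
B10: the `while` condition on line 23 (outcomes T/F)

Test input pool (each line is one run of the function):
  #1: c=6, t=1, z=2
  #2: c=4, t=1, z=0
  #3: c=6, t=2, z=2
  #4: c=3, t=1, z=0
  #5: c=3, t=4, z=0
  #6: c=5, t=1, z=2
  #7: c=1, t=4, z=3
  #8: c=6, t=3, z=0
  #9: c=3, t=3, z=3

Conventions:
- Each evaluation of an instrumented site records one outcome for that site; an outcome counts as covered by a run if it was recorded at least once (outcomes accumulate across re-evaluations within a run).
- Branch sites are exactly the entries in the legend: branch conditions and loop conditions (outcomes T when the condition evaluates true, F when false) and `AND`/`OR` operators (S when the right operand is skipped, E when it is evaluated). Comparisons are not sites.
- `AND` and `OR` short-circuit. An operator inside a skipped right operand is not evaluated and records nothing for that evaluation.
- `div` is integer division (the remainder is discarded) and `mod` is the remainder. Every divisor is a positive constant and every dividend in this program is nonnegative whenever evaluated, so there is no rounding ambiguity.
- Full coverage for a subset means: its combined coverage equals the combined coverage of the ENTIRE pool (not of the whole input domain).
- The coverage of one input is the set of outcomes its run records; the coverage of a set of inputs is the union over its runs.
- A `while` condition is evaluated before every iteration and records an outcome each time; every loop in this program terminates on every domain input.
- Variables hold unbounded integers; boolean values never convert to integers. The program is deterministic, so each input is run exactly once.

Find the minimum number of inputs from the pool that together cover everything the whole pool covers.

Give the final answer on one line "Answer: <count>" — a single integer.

run #1 (c=6, t=1, z=2) runs B2->E, B1->T, B3->T, B3->T, B3->F, B4->F, B7->E, B6->F, B9->S, B8->T, B10->T, B10->F; records B1=T, B2=E, B3=T, B3=F, B4=F, B6=F, B7=E, B8=T, B9=S, B10=T, B10=F
run #2 (c=4, t=1, z=0) runs B2->E, B1->T, B3->T, B3->T, B3->F, B4->F, B7->S, B6->F, B9->S, B8->T, B10->T, B10->F; records B1=T, B2=E, B3=T, B3=F, B4=F, B6=F, B7=S, B8=T, B9=S, B10=T, B10=F
run #3 (c=6, t=2, z=2) runs B2->S, B1->T, B3->T, B3->T, B3->F, B4->F, B7->E, B6->F, B9->S, B8->T, B10->T, B10->T, B10->F; records B1=T, B2=S, B3=T, B3=F, B4=F, B6=F, B7=E, B8=T, B9=S, B10=T, B10=F
run #4 (c=3, t=1, z=0) runs B2->E, B1->T, B3->T, B3->T, B3->F, B4->F, B7->S, B6->F, B9->S, B8->T, B10->T, B10->F; records B1=T, B2=E, B3=T, B3=F, B4=F, B6=F, B7=S, B8=T, B9=S, B10=T, B10=F
run #5 (c=3, t=4, z=0) runs B2->E, B1->F, B3->T, B3->T, B3->T, B3->T, B3->F, B4->F, B7->S, B6->F, B9->S, B8->T, B10->T, B10->T, ...; records B1=F, B2=E, B3=T, B3=F, B4=F, B6=F, B7=S, B8=T, B9=S, B10=T, B10=F
run #6 (c=5, t=1, z=2) runs B2->E, B1->T, B3->T, B3->T, B3->F, B4->F, B7->E, B6->F, B9->S, B8->T, B10->T, B10->F; records B1=T, B2=E, B3=T, B3=F, B4=F, B6=F, B7=E, B8=T, B9=S, B10=T, B10=F
run #7 (c=1, t=4, z=3) runs B2->E, B1->F, B3->T, B3->T, B3->T, B3->T, B3->T, B3->T, B3->F, B4->T, B5->T, B9->E, B8->T, B10->T, ...; records B1=F, B2=E, B3=T, B3=F, B4=T, B5=T, B8=T, B9=E, B10=T, B10=F
run #8 (c=6, t=3, z=0) runs B2->E, B1->T, B3->T, B3->T, B3->T, B3->F, B4->F, B7->S, B6->F, B9->S, B8->T, B10->T, B10->F; records B1=T, B2=E, B3=T, B3=F, B4=F, B6=F, B7=S, B8=T, B9=S, B10=T, B10=F
run #9 (c=3, t=3, z=3) runs B2->E, B1->T, B3->T, B3->T, B3->T, B3->F, B4->T, B5->T, B9->E, B8->T, B10->T, B10->F; records B1=T, B2=E, B3=T, B3=F, B4=T, B5=T, B8=T, B9=E, B10=T, B10=F
pool-wide coverage (17 outcomes): B1=T, B1=F, B2=S, B2=E, B3=T, B3=F, B4=T, B4=F, B5=T, B6=F, B7=S, B7=E, B8=T, B9=S, B9=E, B10=T, B10=F
checked all size-1 subsets: none covers 17 outcomes (max 11/17)
checked all size-2 subsets: none covers 17 outcomes (max 16/17)
inputs {2, 3, 7} (size 3) cover everything; no size-3 subset with a lexicographically smaller index list covers all 17

Answer: 3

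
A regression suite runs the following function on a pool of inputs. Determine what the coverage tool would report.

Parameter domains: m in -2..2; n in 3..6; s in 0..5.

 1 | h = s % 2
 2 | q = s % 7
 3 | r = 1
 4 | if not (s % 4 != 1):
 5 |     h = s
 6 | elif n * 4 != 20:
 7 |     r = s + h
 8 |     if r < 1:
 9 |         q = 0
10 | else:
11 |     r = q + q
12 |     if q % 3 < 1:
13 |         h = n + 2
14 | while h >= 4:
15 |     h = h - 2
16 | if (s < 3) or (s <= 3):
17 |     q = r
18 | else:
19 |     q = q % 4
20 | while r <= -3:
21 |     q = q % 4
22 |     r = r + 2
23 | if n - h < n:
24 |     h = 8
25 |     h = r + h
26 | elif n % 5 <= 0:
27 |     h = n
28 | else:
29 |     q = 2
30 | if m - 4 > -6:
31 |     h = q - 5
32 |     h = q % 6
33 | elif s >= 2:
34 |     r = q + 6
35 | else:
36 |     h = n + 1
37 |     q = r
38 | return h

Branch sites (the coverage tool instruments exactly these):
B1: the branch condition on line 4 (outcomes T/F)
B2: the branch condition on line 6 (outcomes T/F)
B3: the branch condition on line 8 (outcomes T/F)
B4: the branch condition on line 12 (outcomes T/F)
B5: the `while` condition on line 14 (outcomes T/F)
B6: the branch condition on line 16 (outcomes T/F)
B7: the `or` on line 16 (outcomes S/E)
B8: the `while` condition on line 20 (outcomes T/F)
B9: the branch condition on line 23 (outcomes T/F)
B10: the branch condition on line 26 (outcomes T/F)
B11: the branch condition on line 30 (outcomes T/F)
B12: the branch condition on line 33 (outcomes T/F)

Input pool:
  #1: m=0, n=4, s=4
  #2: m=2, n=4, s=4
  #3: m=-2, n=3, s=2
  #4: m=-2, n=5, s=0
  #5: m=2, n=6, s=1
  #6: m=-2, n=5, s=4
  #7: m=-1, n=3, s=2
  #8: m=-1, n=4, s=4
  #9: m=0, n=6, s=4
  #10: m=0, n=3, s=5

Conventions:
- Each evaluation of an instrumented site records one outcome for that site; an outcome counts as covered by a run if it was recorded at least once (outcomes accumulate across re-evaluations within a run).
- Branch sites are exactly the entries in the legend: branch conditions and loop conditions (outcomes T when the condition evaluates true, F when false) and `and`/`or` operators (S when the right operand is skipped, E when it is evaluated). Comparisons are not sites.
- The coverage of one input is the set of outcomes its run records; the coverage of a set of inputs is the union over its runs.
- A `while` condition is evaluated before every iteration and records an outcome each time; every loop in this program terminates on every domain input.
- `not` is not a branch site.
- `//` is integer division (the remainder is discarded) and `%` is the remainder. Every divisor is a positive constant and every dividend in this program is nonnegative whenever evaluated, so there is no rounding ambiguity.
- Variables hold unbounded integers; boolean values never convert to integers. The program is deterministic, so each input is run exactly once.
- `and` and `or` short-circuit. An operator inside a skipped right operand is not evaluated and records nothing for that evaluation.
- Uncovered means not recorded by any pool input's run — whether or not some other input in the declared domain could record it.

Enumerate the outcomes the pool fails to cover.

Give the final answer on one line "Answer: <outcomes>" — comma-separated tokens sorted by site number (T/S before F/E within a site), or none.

#1 (m=0, n=4, s=4) -> B1->F, B2->T, B3->F, B5->F, B7->E, B6->F, B8->F, B9->F, B10->F, B11->T; covered: B1=F, B2=T, B3=F, B5=F, B6=F, B7=E, B8=F, B9=F, B10=F, B11=T
#2 (m=2, n=4, s=4) -> B1->F, B2->T, B3->F, B5->F, B7->E, B6->F, B8->F, B9->F, B10->F, B11->T; covered: B1=F, B2=T, B3=F, B5=F, B6=F, B7=E, B8=F, B9=F, B10=F, B11=T
#3 (m=-2, n=3, s=2) -> B1->F, B2->T, B3->F, B5->F, B7->S, B6->T, B8->F, B9->F, B10->F, B11->F, B12->T; covered: B1=F, B2=T, B3=F, B5=F, B6=T, B7=S, B8=F, B9=F, B10=F, B11=F, B12=T
#4 (m=-2, n=5, s=0) -> B1->F, B2->F, B4->T, B5->T, B5->T, B5->F, B7->S, B6->T, B8->F, B9->T, B11->F, B12->F; covered: B1=F, B2=F, B4=T, B5=T, B5=F, B6=T, B7=S, B8=F, B9=T, B11=F, B12=F
#5 (m=2, n=6, s=1) -> B1->T, B5->F, B7->S, B6->T, B8->F, B9->T, B11->T; covered: B1=T, B5=F, B6=T, B7=S, B8=F, B9=T, B11=T
#6 (m=-2, n=5, s=4) -> B1->F, B2->F, B4->F, B5->F, B7->E, B6->F, B8->F, B9->F, B10->T, B11->F, B12->T; covered: B1=F, B2=F, B4=F, B5=F, B6=F, B7=E, B8=F, B9=F, B10=T, B11=F, B12=T
#7 (m=-1, n=3, s=2) -> B1->F, B2->T, B3->F, B5->F, B7->S, B6->T, B8->F, B9->F, B10->F, B11->T; covered: B1=F, B2=T, B3=F, B5=F, B6=T, B7=S, B8=F, B9=F, B10=F, B11=T
#8 (m=-1, n=4, s=4) -> B1->F, B2->T, B3->F, B5->F, B7->E, B6->F, B8->F, B9->F, B10->F, B11->T; covered: B1=F, B2=T, B3=F, B5=F, B6=F, B7=E, B8=F, B9=F, B10=F, B11=T
#9 (m=0, n=6, s=4) -> B1->F, B2->T, B3->F, B5->F, B7->E, B6->F, B8->F, B9->F, B10->F, B11->T; covered: B1=F, B2=T, B3=F, B5=F, B6=F, B7=E, B8=F, B9=F, B10=F, B11=T
#10 (m=0, n=3, s=5) -> B1->T, B5->T, B5->F, B7->E, B6->F, B8->F, B9->T, B11->T; covered: B1=T, B5=T, B5=F, B6=F, B7=E, B8=F, B9=T, B11=T
union over the pool: B1=T, B1=F, B2=T, B2=F, B3=F, B4=T, B4=F, B5=T, B5=F, B6=T, B6=F, B7=S, B7=E, B8=F, B9=T, B9=F, B10=T, B10=F, B11=T, B11=F, B12=T, B12=F
uncovered (2 of 24): B3=T, B8=T

Answer: B3=T, B8=T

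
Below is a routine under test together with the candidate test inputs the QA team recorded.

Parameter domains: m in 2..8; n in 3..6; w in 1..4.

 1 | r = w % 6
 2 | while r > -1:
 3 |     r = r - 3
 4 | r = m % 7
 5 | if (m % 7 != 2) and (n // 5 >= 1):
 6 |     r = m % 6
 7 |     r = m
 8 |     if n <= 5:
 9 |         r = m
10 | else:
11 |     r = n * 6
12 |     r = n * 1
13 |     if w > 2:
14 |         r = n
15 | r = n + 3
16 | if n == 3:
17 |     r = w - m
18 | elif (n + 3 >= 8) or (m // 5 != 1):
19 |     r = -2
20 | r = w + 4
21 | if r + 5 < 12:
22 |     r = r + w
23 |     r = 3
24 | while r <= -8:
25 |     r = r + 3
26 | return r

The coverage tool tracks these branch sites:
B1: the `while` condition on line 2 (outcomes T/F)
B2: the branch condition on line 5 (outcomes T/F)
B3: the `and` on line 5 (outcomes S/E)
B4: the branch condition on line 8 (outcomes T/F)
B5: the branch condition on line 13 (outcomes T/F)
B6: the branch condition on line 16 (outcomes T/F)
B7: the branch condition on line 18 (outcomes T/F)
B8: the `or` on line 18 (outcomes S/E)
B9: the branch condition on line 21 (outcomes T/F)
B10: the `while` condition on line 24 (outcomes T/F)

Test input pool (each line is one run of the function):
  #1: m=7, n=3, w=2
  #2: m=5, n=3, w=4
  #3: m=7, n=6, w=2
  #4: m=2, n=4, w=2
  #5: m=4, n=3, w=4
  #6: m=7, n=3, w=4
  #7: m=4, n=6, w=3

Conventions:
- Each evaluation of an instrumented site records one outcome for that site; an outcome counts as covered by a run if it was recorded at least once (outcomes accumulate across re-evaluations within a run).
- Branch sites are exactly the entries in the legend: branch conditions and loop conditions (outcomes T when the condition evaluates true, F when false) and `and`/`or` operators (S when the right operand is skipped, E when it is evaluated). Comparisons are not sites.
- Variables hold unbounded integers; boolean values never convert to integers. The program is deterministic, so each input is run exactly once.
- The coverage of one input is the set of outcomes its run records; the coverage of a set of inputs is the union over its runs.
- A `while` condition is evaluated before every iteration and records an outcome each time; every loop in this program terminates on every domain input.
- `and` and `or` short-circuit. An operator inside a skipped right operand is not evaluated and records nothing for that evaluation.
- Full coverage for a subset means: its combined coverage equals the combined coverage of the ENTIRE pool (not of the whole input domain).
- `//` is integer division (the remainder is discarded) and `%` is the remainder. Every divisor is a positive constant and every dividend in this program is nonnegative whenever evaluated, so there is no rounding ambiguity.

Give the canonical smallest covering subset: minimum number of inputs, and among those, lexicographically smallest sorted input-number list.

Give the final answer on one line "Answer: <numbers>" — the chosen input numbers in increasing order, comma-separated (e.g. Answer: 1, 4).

test 1 (m=7, n=3, w=2) hits B1=T, B1=F, B2=F, B3=E, B5=F, B6=T, B9=T, B10=F
test 2 (m=5, n=3, w=4) hits B1=T, B1=F, B2=F, B3=E, B5=T, B6=T, B9=F, B10=F
test 3 (m=7, n=6, w=2) hits B1=T, B1=F, B2=T, B3=E, B4=F, B6=F, B7=T, B8=S, B9=T, B10=F
test 4 (m=2, n=4, w=2) hits B1=T, B1=F, B2=F, B3=S, B5=F, B6=F, B7=T, B8=E, B9=T, B10=F
test 5 (m=4, n=3, w=4) hits B1=T, B1=F, B2=F, B3=E, B5=T, B6=T, B9=F, B10=F
test 6 (m=7, n=3, w=4) hits B1=T, B1=F, B2=F, B3=E, B5=T, B6=T, B9=F, B10=F
test 7 (m=4, n=6, w=3) hits B1=T, B1=F, B2=T, B3=E, B4=F, B6=F, B7=T, B8=S, B9=F, B10=F
the full pool covers 17 outcomes: B1=T, B1=F, B2=T, B2=F, B3=S, B3=E, B4=F, B5=T, B5=F, B6=T, B6=F, B7=T, B8=S, B8=E, B9=T, B9=F, B10=F
checked all size-1 subsets: none covers 17 outcomes (max 10/17)
checked all size-2 subsets: none covers 17 outcomes (max 15/17)
the canonical winner is {2, 3, 4}: size 3, full 17-outcome coverage, earliest index list among size-3 covers

Answer: 2, 3, 4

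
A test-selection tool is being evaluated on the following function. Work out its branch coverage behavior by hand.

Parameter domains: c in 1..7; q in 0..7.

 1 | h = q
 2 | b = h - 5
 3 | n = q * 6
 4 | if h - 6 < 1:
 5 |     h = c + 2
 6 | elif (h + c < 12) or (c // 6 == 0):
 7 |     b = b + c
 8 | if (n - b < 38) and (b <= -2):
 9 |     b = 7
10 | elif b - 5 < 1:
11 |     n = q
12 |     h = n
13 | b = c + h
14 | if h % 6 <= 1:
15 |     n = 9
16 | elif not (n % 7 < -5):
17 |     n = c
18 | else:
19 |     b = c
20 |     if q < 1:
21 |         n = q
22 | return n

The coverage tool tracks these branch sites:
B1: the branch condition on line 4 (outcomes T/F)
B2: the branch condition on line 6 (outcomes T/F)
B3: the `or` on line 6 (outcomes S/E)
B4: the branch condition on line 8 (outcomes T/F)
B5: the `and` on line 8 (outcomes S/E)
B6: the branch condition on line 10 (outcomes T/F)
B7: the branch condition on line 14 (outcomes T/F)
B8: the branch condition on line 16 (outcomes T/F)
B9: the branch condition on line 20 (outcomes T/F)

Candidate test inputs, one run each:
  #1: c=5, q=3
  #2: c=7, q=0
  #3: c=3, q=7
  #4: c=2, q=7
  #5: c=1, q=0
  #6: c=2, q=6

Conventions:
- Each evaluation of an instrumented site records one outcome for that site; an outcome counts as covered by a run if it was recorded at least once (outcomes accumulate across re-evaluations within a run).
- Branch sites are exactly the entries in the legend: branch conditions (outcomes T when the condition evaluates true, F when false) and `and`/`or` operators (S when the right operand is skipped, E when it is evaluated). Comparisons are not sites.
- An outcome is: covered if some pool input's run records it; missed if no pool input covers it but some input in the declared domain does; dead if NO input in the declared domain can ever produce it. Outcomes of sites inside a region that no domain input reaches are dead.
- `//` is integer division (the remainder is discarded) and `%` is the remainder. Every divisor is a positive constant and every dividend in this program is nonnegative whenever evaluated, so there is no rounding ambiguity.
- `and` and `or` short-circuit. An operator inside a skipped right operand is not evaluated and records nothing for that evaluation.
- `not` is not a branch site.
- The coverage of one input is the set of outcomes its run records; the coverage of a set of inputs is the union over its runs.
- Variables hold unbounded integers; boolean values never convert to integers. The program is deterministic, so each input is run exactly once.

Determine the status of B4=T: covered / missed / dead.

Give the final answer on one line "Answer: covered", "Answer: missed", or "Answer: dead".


B4=T is recorded by pool input(s) 1, 2, 5 -> covered
Answer: covered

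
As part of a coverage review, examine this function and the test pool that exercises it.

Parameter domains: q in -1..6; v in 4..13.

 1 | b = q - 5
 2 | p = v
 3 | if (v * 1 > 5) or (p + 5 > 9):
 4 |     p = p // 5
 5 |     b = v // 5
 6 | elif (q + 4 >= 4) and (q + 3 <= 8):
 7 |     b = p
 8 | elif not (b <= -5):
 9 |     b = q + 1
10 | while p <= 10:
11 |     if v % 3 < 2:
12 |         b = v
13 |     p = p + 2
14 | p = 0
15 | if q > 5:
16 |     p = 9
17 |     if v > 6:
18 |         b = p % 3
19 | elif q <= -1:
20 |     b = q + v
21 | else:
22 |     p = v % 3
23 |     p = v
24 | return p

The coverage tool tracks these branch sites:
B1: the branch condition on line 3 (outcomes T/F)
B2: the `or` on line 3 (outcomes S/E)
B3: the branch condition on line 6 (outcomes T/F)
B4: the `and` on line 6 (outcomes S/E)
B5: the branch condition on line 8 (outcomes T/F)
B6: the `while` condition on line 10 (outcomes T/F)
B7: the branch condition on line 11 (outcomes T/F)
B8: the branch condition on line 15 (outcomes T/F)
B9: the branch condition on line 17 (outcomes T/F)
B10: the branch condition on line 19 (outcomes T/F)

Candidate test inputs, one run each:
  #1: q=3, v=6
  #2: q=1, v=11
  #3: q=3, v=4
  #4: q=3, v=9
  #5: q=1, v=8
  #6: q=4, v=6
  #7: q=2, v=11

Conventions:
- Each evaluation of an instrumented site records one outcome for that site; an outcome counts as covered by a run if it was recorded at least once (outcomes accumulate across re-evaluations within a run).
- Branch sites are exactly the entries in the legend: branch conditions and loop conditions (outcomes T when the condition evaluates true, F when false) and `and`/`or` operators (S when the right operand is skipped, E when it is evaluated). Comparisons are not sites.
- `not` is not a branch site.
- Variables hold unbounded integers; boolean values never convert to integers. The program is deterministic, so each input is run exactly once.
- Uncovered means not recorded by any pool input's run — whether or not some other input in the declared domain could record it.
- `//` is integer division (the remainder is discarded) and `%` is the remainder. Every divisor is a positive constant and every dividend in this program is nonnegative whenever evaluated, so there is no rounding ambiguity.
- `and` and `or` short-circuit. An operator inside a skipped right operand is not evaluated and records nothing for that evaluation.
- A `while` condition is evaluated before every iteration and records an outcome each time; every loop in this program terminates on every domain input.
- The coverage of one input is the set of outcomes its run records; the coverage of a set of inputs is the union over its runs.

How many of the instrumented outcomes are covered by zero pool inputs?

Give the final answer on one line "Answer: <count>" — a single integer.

test 1 (q=3, v=6) fires B2->S, B1->T, B6->T, B7->T, B6->T, B7->T, B6->T, B7->T, B6->T, B7->T, B6->T, B7->T, B6->F, B8->F, ...; hits B1=T, B2=S, B6=T, B6=F, B7=T, B8=F, B10=F
test 2 (q=1, v=11) fires B2->S, B1->T, B6->T, B7->F, B6->T, B7->F, B6->T, B7->F, B6->T, B7->F, B6->T, B7->F, B6->F, B8->F, ...; hits B1=T, B2=S, B6=T, B6=F, B7=F, B8=F, B10=F
test 3 (q=3, v=4) fires B2->E, B1->F, B4->E, B3->T, B6->T, B7->T, B6->T, B7->T, B6->T, B7->T, B6->T, B7->T, B6->F, B8->F, ...; hits B1=F, B2=E, B3=T, B4=E, B6=T, B6=F, B7=T, B8=F, B10=F
test 4 (q=3, v=9) fires B2->S, B1->T, B6->T, B7->T, B6->T, B7->T, B6->T, B7->T, B6->T, B7->T, B6->T, B7->T, B6->F, B8->F, ...; hits B1=T, B2=S, B6=T, B6=F, B7=T, B8=F, B10=F
test 5 (q=1, v=8) fires B2->S, B1->T, B6->T, B7->F, B6->T, B7->F, B6->T, B7->F, B6->T, B7->F, B6->T, B7->F, B6->F, B8->F, ...; hits B1=T, B2=S, B6=T, B6=F, B7=F, B8=F, B10=F
test 6 (q=4, v=6) fires B2->S, B1->T, B6->T, B7->T, B6->T, B7->T, B6->T, B7->T, B6->T, B7->T, B6->T, B7->T, B6->F, B8->F, ...; hits B1=T, B2=S, B6=T, B6=F, B7=T, B8=F, B10=F
test 7 (q=2, v=11) fires B2->S, B1->T, B6->T, B7->F, B6->T, B7->F, B6->T, B7->F, B6->T, B7->F, B6->T, B7->F, B6->F, B8->F, ...; hits B1=T, B2=S, B6=T, B6=F, B7=F, B8=F, B10=F
union over the pool: B1=T, B1=F, B2=S, B2=E, B3=T, B4=E, B6=T, B6=F, B7=T, B7=F, B8=F, B10=F
uncovered (8 of 20): B3=F, B4=S, B5=T, B5=F, B8=T, B9=T, B9=F, B10=T

Answer: 8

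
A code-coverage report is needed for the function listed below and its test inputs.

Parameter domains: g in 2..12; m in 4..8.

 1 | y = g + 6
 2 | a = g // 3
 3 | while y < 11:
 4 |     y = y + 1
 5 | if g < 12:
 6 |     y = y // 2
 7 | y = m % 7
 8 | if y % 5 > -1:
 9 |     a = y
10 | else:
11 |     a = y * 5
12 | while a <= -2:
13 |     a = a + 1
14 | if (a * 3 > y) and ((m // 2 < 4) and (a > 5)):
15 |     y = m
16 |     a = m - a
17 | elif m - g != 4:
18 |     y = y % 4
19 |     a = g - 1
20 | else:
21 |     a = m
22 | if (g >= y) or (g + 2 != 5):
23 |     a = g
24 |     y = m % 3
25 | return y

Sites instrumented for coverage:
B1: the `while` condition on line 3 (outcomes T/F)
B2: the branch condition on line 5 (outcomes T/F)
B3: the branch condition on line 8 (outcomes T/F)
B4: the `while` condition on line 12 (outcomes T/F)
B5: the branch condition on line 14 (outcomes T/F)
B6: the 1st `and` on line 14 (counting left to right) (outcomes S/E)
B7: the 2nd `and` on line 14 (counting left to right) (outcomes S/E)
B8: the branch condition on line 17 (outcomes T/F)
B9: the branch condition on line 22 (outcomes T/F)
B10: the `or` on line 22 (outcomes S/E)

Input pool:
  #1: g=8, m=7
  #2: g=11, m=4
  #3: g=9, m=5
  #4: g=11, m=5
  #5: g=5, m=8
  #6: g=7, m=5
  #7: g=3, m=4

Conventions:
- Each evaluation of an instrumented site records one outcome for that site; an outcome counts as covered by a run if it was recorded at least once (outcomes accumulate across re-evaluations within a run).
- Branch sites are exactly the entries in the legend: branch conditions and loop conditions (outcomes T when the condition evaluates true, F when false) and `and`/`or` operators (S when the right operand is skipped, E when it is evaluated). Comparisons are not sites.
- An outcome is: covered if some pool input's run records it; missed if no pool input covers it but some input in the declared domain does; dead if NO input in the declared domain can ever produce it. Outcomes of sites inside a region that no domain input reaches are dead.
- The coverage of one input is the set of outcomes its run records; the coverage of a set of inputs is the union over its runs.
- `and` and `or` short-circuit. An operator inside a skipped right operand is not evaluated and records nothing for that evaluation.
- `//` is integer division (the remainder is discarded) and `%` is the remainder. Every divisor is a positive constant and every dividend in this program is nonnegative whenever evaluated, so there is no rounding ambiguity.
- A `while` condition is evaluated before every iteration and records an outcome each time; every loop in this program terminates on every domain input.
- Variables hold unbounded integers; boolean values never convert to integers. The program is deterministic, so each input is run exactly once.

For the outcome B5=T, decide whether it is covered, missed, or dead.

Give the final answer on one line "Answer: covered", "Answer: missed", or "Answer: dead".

no pool input records B5=T
but domain input (g=2, m=6) does record it -> reachable, so missed

Answer: missed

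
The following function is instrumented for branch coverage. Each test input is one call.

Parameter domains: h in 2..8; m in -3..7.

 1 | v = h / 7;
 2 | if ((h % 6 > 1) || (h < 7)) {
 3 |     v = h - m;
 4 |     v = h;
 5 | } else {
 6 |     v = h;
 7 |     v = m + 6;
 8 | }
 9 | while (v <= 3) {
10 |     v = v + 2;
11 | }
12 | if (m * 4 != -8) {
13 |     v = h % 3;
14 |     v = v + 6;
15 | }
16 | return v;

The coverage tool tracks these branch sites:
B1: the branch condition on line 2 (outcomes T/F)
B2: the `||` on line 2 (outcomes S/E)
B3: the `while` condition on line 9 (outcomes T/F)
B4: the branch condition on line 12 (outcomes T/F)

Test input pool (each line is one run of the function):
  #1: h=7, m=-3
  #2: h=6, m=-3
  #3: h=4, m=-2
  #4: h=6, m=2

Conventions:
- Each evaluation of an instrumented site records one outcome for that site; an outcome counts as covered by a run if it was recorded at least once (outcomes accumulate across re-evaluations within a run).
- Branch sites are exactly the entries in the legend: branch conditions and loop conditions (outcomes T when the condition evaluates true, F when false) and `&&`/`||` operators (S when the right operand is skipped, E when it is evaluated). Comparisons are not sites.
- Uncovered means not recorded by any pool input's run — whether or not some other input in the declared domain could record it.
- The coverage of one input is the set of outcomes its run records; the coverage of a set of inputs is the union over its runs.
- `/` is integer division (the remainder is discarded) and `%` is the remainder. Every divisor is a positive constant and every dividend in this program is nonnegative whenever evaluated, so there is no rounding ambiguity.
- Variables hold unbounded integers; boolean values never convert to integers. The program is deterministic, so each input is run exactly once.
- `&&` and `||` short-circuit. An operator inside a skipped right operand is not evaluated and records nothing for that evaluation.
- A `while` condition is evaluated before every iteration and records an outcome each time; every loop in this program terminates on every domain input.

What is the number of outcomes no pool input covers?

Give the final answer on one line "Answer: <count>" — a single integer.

#1 (h=7, m=-3) -> B2->E, B1->F, B3->T, B3->F, B4->T; covered: B1=F, B2=E, B3=T, B3=F, B4=T
#2 (h=6, m=-3) -> B2->E, B1->T, B3->F, B4->T; covered: B1=T, B2=E, B3=F, B4=T
#3 (h=4, m=-2) -> B2->S, B1->T, B3->F, B4->F; covered: B1=T, B2=S, B3=F, B4=F
#4 (h=6, m=2) -> B2->E, B1->T, B3->F, B4->T; covered: B1=T, B2=E, B3=F, B4=T
union over the pool: B1=T, B1=F, B2=S, B2=E, B3=T, B3=F, B4=T, B4=F
uncovered (0 of 8): none

Answer: 0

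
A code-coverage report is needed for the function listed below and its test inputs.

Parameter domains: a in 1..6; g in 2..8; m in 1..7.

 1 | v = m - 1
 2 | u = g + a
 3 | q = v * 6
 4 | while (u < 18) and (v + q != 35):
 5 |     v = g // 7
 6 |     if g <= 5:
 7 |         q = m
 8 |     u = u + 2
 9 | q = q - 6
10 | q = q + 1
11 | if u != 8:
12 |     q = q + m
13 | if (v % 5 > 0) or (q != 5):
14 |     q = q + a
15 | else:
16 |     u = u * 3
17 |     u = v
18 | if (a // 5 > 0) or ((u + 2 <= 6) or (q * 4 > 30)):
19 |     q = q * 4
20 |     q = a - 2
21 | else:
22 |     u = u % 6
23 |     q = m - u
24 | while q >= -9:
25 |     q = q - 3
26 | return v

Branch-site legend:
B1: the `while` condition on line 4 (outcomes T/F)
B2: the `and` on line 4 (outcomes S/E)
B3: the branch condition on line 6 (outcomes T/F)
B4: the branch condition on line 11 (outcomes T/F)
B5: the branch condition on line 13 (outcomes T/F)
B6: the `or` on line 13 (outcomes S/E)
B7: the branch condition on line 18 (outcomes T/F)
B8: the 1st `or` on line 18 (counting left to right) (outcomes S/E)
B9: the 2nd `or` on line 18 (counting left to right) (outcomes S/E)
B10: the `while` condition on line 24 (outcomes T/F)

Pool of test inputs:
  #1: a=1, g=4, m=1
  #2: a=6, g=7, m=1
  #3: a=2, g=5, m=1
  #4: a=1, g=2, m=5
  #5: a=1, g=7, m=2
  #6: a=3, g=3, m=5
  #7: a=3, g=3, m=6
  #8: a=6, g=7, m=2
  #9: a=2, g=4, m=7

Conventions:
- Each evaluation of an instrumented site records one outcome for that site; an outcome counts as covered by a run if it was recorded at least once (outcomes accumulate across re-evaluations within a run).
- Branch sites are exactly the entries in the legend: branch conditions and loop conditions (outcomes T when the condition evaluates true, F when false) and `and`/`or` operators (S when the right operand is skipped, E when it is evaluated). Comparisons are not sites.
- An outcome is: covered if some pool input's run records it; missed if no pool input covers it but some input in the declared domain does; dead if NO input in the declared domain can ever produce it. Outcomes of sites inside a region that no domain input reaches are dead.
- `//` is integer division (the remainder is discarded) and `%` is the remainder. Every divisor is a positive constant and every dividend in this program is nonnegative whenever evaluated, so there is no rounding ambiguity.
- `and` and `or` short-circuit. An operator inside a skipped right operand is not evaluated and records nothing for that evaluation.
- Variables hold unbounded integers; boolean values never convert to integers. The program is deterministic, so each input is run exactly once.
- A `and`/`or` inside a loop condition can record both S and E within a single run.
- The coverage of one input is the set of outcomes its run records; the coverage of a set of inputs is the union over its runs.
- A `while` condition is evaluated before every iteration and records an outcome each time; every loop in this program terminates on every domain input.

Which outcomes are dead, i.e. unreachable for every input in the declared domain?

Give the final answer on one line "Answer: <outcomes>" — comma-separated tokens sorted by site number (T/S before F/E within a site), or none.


sweeping the full domain (294 inputs) for each outcome:
  reachable outcomes have witnesses, e.g. B1=T (e.g. a=1, g=2, m=1), B1=F (e.g. a=1, g=2, m=1), B2=S (e.g. a=1, g=2, m=1), B2=E (e.g. a=1, g=2, m=1)
Answer: none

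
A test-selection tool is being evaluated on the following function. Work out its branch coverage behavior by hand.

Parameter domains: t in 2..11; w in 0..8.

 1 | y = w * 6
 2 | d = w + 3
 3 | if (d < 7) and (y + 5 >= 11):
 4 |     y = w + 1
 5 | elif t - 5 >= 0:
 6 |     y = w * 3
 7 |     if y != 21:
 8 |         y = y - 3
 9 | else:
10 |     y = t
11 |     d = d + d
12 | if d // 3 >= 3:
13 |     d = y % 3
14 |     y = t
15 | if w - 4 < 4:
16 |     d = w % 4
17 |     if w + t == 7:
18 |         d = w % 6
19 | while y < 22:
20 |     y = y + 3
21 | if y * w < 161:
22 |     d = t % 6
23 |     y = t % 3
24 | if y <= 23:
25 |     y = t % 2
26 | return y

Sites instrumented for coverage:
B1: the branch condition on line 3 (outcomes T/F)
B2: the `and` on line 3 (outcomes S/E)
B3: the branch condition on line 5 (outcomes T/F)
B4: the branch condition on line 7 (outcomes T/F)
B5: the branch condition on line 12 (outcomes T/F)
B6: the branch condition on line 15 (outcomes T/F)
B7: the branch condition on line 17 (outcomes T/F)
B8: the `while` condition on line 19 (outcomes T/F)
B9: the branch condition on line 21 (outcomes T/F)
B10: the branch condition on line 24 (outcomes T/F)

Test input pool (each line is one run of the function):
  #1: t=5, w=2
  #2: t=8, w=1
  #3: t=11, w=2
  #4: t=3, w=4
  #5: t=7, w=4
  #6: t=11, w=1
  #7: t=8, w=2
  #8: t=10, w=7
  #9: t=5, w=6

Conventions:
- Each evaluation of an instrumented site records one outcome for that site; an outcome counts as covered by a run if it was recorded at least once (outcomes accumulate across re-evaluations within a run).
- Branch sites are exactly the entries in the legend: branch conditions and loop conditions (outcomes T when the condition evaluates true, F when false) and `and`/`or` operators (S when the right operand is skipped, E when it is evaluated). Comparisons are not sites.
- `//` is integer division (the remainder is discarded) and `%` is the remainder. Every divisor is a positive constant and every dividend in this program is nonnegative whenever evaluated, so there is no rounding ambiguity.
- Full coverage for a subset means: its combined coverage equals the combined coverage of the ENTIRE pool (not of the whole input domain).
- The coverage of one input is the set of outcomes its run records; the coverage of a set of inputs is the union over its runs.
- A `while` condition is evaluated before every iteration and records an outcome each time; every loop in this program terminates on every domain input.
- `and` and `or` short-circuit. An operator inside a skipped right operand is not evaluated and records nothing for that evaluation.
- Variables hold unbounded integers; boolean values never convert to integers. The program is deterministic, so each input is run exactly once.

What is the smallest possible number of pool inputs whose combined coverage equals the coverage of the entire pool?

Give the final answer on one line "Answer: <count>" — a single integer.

input #1, t=5, w=2: events B2->E, B1->T, B5->F, B6->T, B7->T, B8->T, B8->T, B8->T, B8->T, B8->T, B8->T, B8->T, B8->F, B9->T, ...; outcomes B1=T, B2=E, B5=F, B6=T, B7=T, B8=T, B8=F, B9=T, B10=T
input #2, t=8, w=1: events B2->E, B1->T, B5->F, B6->T, B7->F, B8->T, B8->T, B8->T, B8->T, B8->T, B8->T, B8->T, B8->F, B9->T, ...; outcomes B1=T, B2=E, B5=F, B6=T, B7=F, B8=T, B8=F, B9=T, B10=T
input #3, t=11, w=2: events B2->E, B1->T, B5->F, B6->T, B7->F, B8->T, B8->T, B8->T, B8->T, B8->T, B8->T, B8->T, B8->F, B9->T, ...; outcomes B1=T, B2=E, B5=F, B6=T, B7=F, B8=T, B8=F, B9=T, B10=T
input #4, t=3, w=4: events B2->S, B1->F, B3->F, B5->T, B6->T, B7->T, B8->T, B8->T, B8->T, B8->T, B8->T, B8->T, B8->T, B8->F, ...; outcomes B1=F, B2=S, B3=F, B5=T, B6=T, B7=T, B8=T, B8=F, B9=T, B10=T
input #5, t=7, w=4: events B2->S, B1->F, B3->T, B4->T, B5->F, B6->T, B7->F, B8->T, B8->T, B8->T, B8->T, B8->T, B8->F, B9->T, ...; outcomes B1=F, B2=S, B3=T, B4=T, B5=F, B6=T, B7=F, B8=T, B8=F, B9=T, B10=T
input #6, t=11, w=1: events B2->E, B1->T, B5->F, B6->T, B7->F, B8->T, B8->T, B8->T, B8->T, B8->T, B8->T, B8->T, B8->F, B9->T, ...; outcomes B1=T, B2=E, B5=F, B6=T, B7=F, B8=T, B8=F, B9=T, B10=T
input #7, t=8, w=2: events B2->E, B1->T, B5->F, B6->T, B7->F, B8->T, B8->T, B8->T, B8->T, B8->T, B8->T, B8->T, B8->F, B9->T, ...; outcomes B1=T, B2=E, B5=F, B6=T, B7=F, B8=T, B8=F, B9=T, B10=T
input #8, t=10, w=7: events B2->S, B1->F, B3->T, B4->F, B5->T, B6->T, B7->F, B8->T, B8->T, B8->T, B8->T, B8->F, B9->T, B10->T; outcomes B1=F, B2=S, B3=T, B4=F, B5=T, B6=T, B7=F, B8=T, B8=F, B9=T, B10=T
input #9, t=5, w=6: events B2->S, B1->F, B3->T, B4->T, B5->T, B6->T, B7->F, B8->T, B8->T, B8->T, B8->T, B8->T, B8->T, B8->F, ...; outcomes B1=F, B2=S, B3=T, B4=T, B5=T, B6=T, B7=F, B8=T, B8=F, B9=T, B10=T
together the pool reaches 17 outcomes: B1=T, B1=F, B2=S, B2=E, B3=T, B3=F, B4=T, B4=F, B5=T, B5=F, B6=T, B7=T, B7=F, B8=T, B8=F, B9=T, B10=T
no size-1 subset reaches all 17 outcomes (best union: 11/17)
no size-2 subset reaches all 17 outcomes (best union: 15/17)
no size-3 subset reaches all 17 outcomes (best union: 16/17)
the canonical winner is {1, 4, 5, 8}: size 4, full 17-outcome coverage, earliest index list among size-4 covers

Answer: 4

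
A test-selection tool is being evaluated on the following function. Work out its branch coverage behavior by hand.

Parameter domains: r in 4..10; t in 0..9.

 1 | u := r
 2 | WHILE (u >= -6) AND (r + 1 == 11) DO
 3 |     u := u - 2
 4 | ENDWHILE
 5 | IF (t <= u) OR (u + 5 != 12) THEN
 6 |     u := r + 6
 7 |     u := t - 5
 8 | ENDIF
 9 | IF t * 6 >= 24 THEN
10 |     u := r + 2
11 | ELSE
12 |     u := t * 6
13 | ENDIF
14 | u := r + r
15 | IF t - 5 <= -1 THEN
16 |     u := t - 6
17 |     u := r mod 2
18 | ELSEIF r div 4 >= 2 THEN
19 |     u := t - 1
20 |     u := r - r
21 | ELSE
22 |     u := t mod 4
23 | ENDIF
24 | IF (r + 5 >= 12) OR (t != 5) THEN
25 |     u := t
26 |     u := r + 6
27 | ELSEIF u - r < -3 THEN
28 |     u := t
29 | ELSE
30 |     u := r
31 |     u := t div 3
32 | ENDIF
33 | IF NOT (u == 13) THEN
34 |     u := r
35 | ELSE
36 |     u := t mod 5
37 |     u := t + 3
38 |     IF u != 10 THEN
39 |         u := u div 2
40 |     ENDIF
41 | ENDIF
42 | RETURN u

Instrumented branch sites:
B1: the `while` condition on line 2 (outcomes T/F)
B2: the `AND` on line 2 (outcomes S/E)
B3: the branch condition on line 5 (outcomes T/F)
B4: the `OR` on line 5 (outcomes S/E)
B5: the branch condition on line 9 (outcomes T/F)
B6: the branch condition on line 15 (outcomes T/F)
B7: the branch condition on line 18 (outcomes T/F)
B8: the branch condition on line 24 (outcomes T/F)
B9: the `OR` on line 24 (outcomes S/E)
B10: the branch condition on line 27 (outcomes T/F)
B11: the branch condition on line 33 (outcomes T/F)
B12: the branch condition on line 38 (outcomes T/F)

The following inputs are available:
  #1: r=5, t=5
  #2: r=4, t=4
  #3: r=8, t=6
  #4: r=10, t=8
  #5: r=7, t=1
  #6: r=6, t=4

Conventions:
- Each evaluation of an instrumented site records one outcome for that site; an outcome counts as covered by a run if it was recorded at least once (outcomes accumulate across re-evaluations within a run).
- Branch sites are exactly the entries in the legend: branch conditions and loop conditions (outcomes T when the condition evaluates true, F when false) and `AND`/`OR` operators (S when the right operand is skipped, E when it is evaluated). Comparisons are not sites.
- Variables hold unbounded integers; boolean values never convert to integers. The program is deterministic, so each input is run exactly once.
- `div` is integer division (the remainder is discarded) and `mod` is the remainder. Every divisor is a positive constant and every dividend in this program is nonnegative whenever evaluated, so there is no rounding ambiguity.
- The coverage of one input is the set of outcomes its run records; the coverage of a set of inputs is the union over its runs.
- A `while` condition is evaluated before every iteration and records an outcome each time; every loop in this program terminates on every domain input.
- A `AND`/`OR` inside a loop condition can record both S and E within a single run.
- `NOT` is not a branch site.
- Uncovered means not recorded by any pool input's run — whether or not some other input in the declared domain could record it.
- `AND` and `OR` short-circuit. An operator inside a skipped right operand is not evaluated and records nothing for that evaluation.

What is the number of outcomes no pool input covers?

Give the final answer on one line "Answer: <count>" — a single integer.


test 1 (r=5, t=5) fires B2->E, B1->F, B4->S, B3->T, B5->T, B6->F, B7->F, B9->E, B8->F, B10->T, B11->T; hits B1=F, B2=E, B3=T, B4=S, B5=T, B6=F, B7=F, B8=F, B9=E, B10=T, B11=T
test 2 (r=4, t=4) fires B2->E, B1->F, B4->S, B3->T, B5->T, B6->T, B9->E, B8->T, B11->T; hits B1=F, B2=E, B3=T, B4=S, B5=T, B6=T, B8=T, B9=E, B11=T
test 3 (r=8, t=6) fires B2->E, B1->F, B4->S, B3->T, B5->T, B6->F, B7->T, B9->S, B8->T, B11->T; hits B1=F, B2=E, B3=T, B4=S, B5=T, B6=F, B7=T, B8=T, B9=S, B11=T
test 4 (r=10, t=8) fires B2->E, B1->T, B2->E, B1->T, B2->E, B1->T, B2->E, B1->T, B2->E, B1->T, B2->E, B1->T, B2->E, B1->T, ...; hits B1=T, B1=F, B2=S, B2=E, B3=T, B4=E, B5=T, B6=F, B7=T, B8=T, B9=S, B11=T
test 5 (r=7, t=1) fires B2->E, B1->F, B4->S, B3->T, B5->F, B6->T, B9->S, B8->T, B11->F, B12->T; hits B1=F, B2=E, B3=T, B4=S, B5=F, B6=T, B8=T, B9=S, B11=F, B12=T
test 6 (r=6, t=4) fires B2->E, B1->F, B4->S, B3->T, B5->T, B6->T, B9->E, B8->T, B11->T; hits B1=F, B2=E, B3=T, B4=S, B5=T, B6=T, B8=T, B9=E, B11=T
union over the pool: B1=T, B1=F, B2=S, B2=E, B3=T, B4=S, B4=E, B5=T, B5=F, B6=T, B6=F, B7=T, B7=F, B8=T, B8=F, B9=S, B9=E, B10=T, B11=T, B11=F, B12=T
uncovered (3 of 24): B3=F, B10=F, B12=F
Answer: 3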